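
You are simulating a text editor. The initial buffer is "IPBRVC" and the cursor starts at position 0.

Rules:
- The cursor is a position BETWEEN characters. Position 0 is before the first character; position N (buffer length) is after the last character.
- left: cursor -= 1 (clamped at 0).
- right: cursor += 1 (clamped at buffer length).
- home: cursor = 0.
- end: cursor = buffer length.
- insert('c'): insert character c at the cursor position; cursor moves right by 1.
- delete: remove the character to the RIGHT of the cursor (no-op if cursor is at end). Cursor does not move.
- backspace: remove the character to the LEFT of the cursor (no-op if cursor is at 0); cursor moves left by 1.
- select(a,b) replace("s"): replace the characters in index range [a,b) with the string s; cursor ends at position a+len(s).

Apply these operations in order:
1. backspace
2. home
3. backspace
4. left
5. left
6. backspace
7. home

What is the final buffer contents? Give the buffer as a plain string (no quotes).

After op 1 (backspace): buf='IPBRVC' cursor=0
After op 2 (home): buf='IPBRVC' cursor=0
After op 3 (backspace): buf='IPBRVC' cursor=0
After op 4 (left): buf='IPBRVC' cursor=0
After op 5 (left): buf='IPBRVC' cursor=0
After op 6 (backspace): buf='IPBRVC' cursor=0
After op 7 (home): buf='IPBRVC' cursor=0

Answer: IPBRVC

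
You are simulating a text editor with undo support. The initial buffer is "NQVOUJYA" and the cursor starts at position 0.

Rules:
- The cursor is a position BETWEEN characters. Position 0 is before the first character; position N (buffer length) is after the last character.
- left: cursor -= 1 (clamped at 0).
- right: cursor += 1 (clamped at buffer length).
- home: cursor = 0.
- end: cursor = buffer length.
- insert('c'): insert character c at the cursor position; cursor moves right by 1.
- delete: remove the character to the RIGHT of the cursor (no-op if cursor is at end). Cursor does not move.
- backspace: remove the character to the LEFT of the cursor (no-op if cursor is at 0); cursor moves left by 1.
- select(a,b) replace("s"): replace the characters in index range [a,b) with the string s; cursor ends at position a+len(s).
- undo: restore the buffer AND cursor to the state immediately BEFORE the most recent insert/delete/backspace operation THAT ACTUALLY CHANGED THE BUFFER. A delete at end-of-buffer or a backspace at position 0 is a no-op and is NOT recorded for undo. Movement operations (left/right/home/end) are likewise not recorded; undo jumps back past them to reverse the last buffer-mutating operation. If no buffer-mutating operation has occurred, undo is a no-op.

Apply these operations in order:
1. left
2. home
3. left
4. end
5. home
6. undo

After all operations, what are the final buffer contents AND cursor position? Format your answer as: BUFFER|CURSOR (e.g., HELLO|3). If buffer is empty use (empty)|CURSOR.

Answer: NQVOUJYA|0

Derivation:
After op 1 (left): buf='NQVOUJYA' cursor=0
After op 2 (home): buf='NQVOUJYA' cursor=0
After op 3 (left): buf='NQVOUJYA' cursor=0
After op 4 (end): buf='NQVOUJYA' cursor=8
After op 5 (home): buf='NQVOUJYA' cursor=0
After op 6 (undo): buf='NQVOUJYA' cursor=0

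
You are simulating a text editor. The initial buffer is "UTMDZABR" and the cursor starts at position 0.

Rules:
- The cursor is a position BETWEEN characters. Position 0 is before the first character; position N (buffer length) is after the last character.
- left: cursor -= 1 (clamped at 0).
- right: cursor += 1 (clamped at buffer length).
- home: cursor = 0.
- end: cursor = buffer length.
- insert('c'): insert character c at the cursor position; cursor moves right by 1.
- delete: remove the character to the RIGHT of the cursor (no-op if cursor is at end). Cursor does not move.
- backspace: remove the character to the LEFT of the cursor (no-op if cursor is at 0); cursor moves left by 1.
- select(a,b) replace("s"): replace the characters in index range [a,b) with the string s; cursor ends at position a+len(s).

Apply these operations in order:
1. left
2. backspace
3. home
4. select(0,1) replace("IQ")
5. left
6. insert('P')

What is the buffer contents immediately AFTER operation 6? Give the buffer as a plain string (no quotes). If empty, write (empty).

After op 1 (left): buf='UTMDZABR' cursor=0
After op 2 (backspace): buf='UTMDZABR' cursor=0
After op 3 (home): buf='UTMDZABR' cursor=0
After op 4 (select(0,1) replace("IQ")): buf='IQTMDZABR' cursor=2
After op 5 (left): buf='IQTMDZABR' cursor=1
After op 6 (insert('P')): buf='IPQTMDZABR' cursor=2

Answer: IPQTMDZABR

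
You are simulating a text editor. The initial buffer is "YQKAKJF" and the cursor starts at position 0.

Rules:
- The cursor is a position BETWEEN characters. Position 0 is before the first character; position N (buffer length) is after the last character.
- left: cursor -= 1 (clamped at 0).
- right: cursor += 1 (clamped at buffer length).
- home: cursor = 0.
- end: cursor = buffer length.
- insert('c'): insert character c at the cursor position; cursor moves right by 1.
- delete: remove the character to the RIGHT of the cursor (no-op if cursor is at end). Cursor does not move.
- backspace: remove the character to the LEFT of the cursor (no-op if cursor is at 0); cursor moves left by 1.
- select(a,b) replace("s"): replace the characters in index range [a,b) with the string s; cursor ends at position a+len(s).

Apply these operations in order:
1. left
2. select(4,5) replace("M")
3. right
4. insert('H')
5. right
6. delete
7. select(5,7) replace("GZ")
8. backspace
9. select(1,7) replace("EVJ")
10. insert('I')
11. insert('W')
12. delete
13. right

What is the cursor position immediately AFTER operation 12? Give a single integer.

After op 1 (left): buf='YQKAKJF' cursor=0
After op 2 (select(4,5) replace("M")): buf='YQKAMJF' cursor=5
After op 3 (right): buf='YQKAMJF' cursor=6
After op 4 (insert('H')): buf='YQKAMJHF' cursor=7
After op 5 (right): buf='YQKAMJHF' cursor=8
After op 6 (delete): buf='YQKAMJHF' cursor=8
After op 7 (select(5,7) replace("GZ")): buf='YQKAMGZF' cursor=7
After op 8 (backspace): buf='YQKAMGF' cursor=6
After op 9 (select(1,7) replace("EVJ")): buf='YEVJ' cursor=4
After op 10 (insert('I')): buf='YEVJI' cursor=5
After op 11 (insert('W')): buf='YEVJIW' cursor=6
After op 12 (delete): buf='YEVJIW' cursor=6

Answer: 6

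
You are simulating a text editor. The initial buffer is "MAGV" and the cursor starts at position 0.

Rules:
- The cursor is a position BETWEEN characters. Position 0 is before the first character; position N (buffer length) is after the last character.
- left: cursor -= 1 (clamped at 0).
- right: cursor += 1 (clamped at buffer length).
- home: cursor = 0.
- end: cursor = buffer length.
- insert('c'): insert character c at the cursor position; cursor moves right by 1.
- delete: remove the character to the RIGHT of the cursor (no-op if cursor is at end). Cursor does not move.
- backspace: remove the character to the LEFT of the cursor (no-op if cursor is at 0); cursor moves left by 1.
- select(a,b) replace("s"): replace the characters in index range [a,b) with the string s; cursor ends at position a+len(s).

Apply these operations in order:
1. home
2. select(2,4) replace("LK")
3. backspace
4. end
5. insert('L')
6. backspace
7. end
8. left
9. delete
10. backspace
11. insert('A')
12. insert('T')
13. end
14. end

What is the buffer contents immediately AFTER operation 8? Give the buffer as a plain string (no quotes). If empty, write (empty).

After op 1 (home): buf='MAGV' cursor=0
After op 2 (select(2,4) replace("LK")): buf='MALK' cursor=4
After op 3 (backspace): buf='MAL' cursor=3
After op 4 (end): buf='MAL' cursor=3
After op 5 (insert('L')): buf='MALL' cursor=4
After op 6 (backspace): buf='MAL' cursor=3
After op 7 (end): buf='MAL' cursor=3
After op 8 (left): buf='MAL' cursor=2

Answer: MAL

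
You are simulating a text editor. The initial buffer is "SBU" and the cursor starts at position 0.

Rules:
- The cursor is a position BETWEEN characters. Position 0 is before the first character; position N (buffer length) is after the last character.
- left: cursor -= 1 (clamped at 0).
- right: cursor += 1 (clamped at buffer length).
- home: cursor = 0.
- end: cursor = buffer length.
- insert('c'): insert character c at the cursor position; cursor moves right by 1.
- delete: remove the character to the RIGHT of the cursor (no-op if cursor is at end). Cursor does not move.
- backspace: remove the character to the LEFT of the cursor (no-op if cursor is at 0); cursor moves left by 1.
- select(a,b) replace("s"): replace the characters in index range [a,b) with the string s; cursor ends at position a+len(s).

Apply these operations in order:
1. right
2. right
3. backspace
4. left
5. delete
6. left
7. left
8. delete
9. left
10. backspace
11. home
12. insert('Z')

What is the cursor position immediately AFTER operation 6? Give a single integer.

Answer: 0

Derivation:
After op 1 (right): buf='SBU' cursor=1
After op 2 (right): buf='SBU' cursor=2
After op 3 (backspace): buf='SU' cursor=1
After op 4 (left): buf='SU' cursor=0
After op 5 (delete): buf='U' cursor=0
After op 6 (left): buf='U' cursor=0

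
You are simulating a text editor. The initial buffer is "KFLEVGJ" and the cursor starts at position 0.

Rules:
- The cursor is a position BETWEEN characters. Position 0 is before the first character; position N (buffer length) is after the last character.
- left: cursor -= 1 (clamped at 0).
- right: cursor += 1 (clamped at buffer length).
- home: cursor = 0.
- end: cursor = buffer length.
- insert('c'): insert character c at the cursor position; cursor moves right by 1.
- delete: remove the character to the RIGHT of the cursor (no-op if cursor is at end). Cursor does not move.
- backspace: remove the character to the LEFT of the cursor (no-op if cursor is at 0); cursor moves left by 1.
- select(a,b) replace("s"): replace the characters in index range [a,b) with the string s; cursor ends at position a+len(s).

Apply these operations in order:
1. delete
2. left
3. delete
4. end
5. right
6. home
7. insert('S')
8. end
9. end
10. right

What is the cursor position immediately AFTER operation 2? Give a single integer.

Answer: 0

Derivation:
After op 1 (delete): buf='FLEVGJ' cursor=0
After op 2 (left): buf='FLEVGJ' cursor=0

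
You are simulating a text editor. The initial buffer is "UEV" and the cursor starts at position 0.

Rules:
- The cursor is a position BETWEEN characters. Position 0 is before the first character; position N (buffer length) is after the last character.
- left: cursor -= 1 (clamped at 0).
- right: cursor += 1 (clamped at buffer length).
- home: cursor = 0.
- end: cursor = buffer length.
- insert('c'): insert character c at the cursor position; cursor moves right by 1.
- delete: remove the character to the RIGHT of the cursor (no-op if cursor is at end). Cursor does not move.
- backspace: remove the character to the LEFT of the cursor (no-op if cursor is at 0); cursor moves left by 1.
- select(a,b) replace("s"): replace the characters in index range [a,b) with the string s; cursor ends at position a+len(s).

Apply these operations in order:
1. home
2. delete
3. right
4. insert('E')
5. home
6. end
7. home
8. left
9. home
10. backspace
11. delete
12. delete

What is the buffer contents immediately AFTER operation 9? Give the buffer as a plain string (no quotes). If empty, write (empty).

Answer: EEV

Derivation:
After op 1 (home): buf='UEV' cursor=0
After op 2 (delete): buf='EV' cursor=0
After op 3 (right): buf='EV' cursor=1
After op 4 (insert('E')): buf='EEV' cursor=2
After op 5 (home): buf='EEV' cursor=0
After op 6 (end): buf='EEV' cursor=3
After op 7 (home): buf='EEV' cursor=0
After op 8 (left): buf='EEV' cursor=0
After op 9 (home): buf='EEV' cursor=0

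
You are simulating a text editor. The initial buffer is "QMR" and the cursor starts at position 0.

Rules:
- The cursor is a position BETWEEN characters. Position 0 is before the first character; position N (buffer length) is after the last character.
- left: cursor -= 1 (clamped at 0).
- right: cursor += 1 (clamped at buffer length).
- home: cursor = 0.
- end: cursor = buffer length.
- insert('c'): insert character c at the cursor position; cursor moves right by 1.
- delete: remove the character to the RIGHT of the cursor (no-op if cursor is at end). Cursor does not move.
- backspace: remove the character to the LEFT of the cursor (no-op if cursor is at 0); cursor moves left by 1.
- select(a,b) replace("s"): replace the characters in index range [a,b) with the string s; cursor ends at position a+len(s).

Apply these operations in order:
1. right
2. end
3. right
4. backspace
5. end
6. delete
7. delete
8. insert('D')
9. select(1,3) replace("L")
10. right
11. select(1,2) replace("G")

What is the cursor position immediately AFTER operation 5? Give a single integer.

After op 1 (right): buf='QMR' cursor=1
After op 2 (end): buf='QMR' cursor=3
After op 3 (right): buf='QMR' cursor=3
After op 4 (backspace): buf='QM' cursor=2
After op 5 (end): buf='QM' cursor=2

Answer: 2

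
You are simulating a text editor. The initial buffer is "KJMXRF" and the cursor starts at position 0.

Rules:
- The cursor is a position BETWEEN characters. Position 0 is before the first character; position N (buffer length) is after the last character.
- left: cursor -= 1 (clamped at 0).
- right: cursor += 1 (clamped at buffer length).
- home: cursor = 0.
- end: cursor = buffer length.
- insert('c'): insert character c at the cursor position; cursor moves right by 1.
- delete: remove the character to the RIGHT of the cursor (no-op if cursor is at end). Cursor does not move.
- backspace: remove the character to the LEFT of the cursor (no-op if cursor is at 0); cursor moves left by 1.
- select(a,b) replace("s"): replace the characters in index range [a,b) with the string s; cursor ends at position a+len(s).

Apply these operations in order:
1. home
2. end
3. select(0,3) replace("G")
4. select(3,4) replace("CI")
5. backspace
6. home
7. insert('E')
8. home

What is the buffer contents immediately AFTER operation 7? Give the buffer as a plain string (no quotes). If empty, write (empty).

After op 1 (home): buf='KJMXRF' cursor=0
After op 2 (end): buf='KJMXRF' cursor=6
After op 3 (select(0,3) replace("G")): buf='GXRF' cursor=1
After op 4 (select(3,4) replace("CI")): buf='GXRCI' cursor=5
After op 5 (backspace): buf='GXRC' cursor=4
After op 6 (home): buf='GXRC' cursor=0
After op 7 (insert('E')): buf='EGXRC' cursor=1

Answer: EGXRC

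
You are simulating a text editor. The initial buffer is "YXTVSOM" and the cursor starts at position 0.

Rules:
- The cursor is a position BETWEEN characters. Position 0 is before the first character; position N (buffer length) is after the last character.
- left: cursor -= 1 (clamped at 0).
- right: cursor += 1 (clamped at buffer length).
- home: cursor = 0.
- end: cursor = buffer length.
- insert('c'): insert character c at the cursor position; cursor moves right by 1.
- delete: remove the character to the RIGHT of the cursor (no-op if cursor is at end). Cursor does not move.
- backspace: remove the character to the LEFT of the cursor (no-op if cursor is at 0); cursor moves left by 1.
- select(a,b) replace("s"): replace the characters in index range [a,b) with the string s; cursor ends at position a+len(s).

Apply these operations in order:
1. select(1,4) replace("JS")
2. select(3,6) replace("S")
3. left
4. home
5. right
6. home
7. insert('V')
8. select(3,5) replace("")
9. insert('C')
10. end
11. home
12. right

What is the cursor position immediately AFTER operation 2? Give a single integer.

Answer: 4

Derivation:
After op 1 (select(1,4) replace("JS")): buf='YJSSOM' cursor=3
After op 2 (select(3,6) replace("S")): buf='YJSS' cursor=4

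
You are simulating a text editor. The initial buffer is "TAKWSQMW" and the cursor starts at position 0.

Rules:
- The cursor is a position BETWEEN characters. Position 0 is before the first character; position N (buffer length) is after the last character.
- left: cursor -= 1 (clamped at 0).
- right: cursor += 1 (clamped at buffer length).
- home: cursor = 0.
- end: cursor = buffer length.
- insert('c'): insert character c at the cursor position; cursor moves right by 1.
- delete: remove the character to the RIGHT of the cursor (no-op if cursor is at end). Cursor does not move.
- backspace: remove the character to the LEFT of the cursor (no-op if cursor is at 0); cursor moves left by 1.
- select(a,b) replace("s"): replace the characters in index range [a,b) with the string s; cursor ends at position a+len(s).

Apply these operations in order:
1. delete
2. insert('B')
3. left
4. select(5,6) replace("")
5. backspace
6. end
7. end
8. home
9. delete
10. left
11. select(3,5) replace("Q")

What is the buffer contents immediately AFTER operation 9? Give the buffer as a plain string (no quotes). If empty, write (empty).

After op 1 (delete): buf='AKWSQMW' cursor=0
After op 2 (insert('B')): buf='BAKWSQMW' cursor=1
After op 3 (left): buf='BAKWSQMW' cursor=0
After op 4 (select(5,6) replace("")): buf='BAKWSMW' cursor=5
After op 5 (backspace): buf='BAKWMW' cursor=4
After op 6 (end): buf='BAKWMW' cursor=6
After op 7 (end): buf='BAKWMW' cursor=6
After op 8 (home): buf='BAKWMW' cursor=0
After op 9 (delete): buf='AKWMW' cursor=0

Answer: AKWMW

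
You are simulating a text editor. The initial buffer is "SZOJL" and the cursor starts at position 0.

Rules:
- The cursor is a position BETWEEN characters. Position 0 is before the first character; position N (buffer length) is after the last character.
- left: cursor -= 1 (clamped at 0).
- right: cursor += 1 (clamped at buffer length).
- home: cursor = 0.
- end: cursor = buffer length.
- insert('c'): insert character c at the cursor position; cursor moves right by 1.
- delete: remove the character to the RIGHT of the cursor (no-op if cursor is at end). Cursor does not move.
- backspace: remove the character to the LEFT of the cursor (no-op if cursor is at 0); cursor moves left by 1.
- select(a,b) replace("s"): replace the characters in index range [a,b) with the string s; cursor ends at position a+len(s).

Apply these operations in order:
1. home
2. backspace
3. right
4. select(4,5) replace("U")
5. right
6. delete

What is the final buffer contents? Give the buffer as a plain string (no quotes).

After op 1 (home): buf='SZOJL' cursor=0
After op 2 (backspace): buf='SZOJL' cursor=0
After op 3 (right): buf='SZOJL' cursor=1
After op 4 (select(4,5) replace("U")): buf='SZOJU' cursor=5
After op 5 (right): buf='SZOJU' cursor=5
After op 6 (delete): buf='SZOJU' cursor=5

Answer: SZOJU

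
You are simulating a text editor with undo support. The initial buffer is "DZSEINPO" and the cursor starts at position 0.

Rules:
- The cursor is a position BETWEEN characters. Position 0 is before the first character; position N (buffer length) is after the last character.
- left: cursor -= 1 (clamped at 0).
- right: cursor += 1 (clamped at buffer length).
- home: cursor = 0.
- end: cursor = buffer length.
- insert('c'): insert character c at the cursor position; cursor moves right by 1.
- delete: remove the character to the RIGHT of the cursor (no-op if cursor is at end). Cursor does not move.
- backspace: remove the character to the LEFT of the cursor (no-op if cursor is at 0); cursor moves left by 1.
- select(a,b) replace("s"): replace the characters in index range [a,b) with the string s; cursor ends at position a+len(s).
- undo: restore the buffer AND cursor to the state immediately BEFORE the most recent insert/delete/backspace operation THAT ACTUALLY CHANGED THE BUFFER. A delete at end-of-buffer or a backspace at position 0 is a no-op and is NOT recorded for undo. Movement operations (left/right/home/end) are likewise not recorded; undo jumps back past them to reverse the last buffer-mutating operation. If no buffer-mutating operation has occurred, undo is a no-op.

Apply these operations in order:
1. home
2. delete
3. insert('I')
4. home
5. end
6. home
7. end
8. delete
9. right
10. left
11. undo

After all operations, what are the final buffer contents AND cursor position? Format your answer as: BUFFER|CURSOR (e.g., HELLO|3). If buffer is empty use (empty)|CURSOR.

Answer: ZSEINPO|0

Derivation:
After op 1 (home): buf='DZSEINPO' cursor=0
After op 2 (delete): buf='ZSEINPO' cursor=0
After op 3 (insert('I')): buf='IZSEINPO' cursor=1
After op 4 (home): buf='IZSEINPO' cursor=0
After op 5 (end): buf='IZSEINPO' cursor=8
After op 6 (home): buf='IZSEINPO' cursor=0
After op 7 (end): buf='IZSEINPO' cursor=8
After op 8 (delete): buf='IZSEINPO' cursor=8
After op 9 (right): buf='IZSEINPO' cursor=8
After op 10 (left): buf='IZSEINPO' cursor=7
After op 11 (undo): buf='ZSEINPO' cursor=0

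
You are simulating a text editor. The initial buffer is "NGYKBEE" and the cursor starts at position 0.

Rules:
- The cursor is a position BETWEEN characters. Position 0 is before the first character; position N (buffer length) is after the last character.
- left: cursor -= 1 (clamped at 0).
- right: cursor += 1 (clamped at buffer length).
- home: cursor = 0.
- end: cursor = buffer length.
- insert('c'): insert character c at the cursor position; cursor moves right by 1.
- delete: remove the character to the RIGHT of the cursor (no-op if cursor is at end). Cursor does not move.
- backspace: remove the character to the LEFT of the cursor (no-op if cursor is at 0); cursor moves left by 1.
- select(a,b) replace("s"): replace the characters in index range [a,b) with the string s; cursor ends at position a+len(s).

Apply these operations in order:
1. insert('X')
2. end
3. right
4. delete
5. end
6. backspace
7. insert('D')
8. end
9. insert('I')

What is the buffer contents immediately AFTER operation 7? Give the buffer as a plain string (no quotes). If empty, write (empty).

After op 1 (insert('X')): buf='XNGYKBEE' cursor=1
After op 2 (end): buf='XNGYKBEE' cursor=8
After op 3 (right): buf='XNGYKBEE' cursor=8
After op 4 (delete): buf='XNGYKBEE' cursor=8
After op 5 (end): buf='XNGYKBEE' cursor=8
After op 6 (backspace): buf='XNGYKBE' cursor=7
After op 7 (insert('D')): buf='XNGYKBED' cursor=8

Answer: XNGYKBED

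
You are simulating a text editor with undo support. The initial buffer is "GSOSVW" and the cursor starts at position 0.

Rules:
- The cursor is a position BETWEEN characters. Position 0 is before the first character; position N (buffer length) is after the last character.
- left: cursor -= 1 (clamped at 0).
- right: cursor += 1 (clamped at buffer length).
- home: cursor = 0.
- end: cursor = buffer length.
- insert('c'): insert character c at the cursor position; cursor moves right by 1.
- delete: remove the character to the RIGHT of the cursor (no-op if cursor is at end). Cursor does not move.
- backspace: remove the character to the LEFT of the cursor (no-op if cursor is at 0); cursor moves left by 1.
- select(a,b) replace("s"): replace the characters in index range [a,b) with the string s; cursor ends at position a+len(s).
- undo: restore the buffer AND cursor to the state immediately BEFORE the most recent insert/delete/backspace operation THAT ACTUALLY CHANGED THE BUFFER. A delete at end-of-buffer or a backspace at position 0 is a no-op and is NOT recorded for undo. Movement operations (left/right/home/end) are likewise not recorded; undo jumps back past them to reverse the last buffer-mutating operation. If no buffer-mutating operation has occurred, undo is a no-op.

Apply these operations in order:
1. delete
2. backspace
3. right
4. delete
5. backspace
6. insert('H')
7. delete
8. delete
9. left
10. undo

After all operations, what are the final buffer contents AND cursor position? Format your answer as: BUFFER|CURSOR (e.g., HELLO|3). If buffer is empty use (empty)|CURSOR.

After op 1 (delete): buf='SOSVW' cursor=0
After op 2 (backspace): buf='SOSVW' cursor=0
After op 3 (right): buf='SOSVW' cursor=1
After op 4 (delete): buf='SSVW' cursor=1
After op 5 (backspace): buf='SVW' cursor=0
After op 6 (insert('H')): buf='HSVW' cursor=1
After op 7 (delete): buf='HVW' cursor=1
After op 8 (delete): buf='HW' cursor=1
After op 9 (left): buf='HW' cursor=0
After op 10 (undo): buf='HVW' cursor=1

Answer: HVW|1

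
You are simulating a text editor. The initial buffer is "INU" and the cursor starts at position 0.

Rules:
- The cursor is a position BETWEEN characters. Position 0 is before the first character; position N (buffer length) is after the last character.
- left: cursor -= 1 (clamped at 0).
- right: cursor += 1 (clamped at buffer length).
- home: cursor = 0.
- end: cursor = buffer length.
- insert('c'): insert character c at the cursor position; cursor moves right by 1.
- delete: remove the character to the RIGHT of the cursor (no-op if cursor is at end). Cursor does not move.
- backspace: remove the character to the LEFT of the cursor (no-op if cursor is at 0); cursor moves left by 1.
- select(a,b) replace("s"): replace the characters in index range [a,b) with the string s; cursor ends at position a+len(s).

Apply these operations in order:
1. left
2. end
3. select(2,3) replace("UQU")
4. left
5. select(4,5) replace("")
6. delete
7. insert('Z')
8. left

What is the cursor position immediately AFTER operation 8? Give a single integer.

Answer: 4

Derivation:
After op 1 (left): buf='INU' cursor=0
After op 2 (end): buf='INU' cursor=3
After op 3 (select(2,3) replace("UQU")): buf='INUQU' cursor=5
After op 4 (left): buf='INUQU' cursor=4
After op 5 (select(4,5) replace("")): buf='INUQ' cursor=4
After op 6 (delete): buf='INUQ' cursor=4
After op 7 (insert('Z')): buf='INUQZ' cursor=5
After op 8 (left): buf='INUQZ' cursor=4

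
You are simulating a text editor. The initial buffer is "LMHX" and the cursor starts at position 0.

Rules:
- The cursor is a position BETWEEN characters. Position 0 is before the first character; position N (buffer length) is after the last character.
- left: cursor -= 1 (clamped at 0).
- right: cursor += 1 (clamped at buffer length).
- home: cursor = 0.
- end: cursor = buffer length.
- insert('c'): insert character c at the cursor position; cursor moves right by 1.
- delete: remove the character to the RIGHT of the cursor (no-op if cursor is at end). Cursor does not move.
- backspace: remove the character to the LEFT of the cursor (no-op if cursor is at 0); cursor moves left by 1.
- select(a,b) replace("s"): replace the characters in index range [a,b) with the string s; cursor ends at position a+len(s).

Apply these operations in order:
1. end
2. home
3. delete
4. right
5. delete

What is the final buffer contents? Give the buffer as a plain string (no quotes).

After op 1 (end): buf='LMHX' cursor=4
After op 2 (home): buf='LMHX' cursor=0
After op 3 (delete): buf='MHX' cursor=0
After op 4 (right): buf='MHX' cursor=1
After op 5 (delete): buf='MX' cursor=1

Answer: MX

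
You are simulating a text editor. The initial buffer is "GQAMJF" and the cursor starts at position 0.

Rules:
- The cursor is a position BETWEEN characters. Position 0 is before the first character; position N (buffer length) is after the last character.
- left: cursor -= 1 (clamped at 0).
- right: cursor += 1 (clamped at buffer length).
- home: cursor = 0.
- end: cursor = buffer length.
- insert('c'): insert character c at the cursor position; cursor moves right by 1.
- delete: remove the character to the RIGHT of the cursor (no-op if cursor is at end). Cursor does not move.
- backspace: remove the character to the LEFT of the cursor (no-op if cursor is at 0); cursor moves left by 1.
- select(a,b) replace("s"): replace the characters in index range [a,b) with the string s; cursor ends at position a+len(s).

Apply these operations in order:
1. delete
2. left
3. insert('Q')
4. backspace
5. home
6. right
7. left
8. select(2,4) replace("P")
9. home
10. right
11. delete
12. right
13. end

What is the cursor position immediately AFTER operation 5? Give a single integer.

After op 1 (delete): buf='QAMJF' cursor=0
After op 2 (left): buf='QAMJF' cursor=0
After op 3 (insert('Q')): buf='QQAMJF' cursor=1
After op 4 (backspace): buf='QAMJF' cursor=0
After op 5 (home): buf='QAMJF' cursor=0

Answer: 0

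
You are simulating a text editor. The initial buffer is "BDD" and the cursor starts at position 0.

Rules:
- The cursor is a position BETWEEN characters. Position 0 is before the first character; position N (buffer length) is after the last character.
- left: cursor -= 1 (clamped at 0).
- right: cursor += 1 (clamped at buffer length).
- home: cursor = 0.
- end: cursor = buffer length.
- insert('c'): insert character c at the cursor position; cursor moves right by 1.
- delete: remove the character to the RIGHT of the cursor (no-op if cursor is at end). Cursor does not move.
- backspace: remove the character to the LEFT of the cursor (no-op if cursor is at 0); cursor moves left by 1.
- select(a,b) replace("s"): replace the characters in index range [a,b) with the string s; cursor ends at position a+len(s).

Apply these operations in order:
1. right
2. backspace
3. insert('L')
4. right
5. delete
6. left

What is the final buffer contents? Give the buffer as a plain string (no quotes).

Answer: LD

Derivation:
After op 1 (right): buf='BDD' cursor=1
After op 2 (backspace): buf='DD' cursor=0
After op 3 (insert('L')): buf='LDD' cursor=1
After op 4 (right): buf='LDD' cursor=2
After op 5 (delete): buf='LD' cursor=2
After op 6 (left): buf='LD' cursor=1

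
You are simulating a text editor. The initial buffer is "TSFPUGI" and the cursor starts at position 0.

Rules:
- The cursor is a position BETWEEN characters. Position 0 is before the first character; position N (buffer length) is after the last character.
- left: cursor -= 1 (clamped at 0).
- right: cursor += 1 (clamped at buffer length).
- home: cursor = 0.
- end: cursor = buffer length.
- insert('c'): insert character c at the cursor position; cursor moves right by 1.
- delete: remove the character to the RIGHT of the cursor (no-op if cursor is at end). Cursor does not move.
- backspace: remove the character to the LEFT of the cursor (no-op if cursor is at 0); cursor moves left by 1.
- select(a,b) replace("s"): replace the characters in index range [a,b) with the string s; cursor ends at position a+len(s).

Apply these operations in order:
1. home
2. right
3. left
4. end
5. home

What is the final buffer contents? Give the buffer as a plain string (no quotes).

After op 1 (home): buf='TSFPUGI' cursor=0
After op 2 (right): buf='TSFPUGI' cursor=1
After op 3 (left): buf='TSFPUGI' cursor=0
After op 4 (end): buf='TSFPUGI' cursor=7
After op 5 (home): buf='TSFPUGI' cursor=0

Answer: TSFPUGI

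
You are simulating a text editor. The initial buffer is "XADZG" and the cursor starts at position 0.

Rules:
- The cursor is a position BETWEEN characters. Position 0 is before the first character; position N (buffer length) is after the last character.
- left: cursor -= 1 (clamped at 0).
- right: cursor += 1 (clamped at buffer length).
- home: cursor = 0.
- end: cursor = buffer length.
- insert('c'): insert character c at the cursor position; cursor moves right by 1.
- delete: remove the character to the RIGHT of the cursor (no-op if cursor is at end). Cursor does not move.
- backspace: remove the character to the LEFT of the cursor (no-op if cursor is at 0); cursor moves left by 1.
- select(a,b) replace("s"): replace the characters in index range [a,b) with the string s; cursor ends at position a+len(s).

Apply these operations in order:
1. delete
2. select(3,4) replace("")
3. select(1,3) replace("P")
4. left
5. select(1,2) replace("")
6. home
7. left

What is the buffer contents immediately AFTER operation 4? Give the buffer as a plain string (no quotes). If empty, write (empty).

Answer: AP

Derivation:
After op 1 (delete): buf='ADZG' cursor=0
After op 2 (select(3,4) replace("")): buf='ADZ' cursor=3
After op 3 (select(1,3) replace("P")): buf='AP' cursor=2
After op 4 (left): buf='AP' cursor=1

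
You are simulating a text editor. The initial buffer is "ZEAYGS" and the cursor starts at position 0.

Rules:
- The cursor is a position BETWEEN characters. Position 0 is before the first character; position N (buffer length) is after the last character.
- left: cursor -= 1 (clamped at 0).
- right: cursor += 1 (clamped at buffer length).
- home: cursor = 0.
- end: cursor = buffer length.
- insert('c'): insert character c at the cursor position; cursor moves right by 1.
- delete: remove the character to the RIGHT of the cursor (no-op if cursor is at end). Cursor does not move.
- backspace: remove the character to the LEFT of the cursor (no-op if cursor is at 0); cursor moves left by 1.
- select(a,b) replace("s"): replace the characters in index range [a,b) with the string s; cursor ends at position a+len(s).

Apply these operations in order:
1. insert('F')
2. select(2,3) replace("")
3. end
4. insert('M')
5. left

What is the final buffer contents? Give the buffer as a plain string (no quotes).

After op 1 (insert('F')): buf='FZEAYGS' cursor=1
After op 2 (select(2,3) replace("")): buf='FZAYGS' cursor=2
After op 3 (end): buf='FZAYGS' cursor=6
After op 4 (insert('M')): buf='FZAYGSM' cursor=7
After op 5 (left): buf='FZAYGSM' cursor=6

Answer: FZAYGSM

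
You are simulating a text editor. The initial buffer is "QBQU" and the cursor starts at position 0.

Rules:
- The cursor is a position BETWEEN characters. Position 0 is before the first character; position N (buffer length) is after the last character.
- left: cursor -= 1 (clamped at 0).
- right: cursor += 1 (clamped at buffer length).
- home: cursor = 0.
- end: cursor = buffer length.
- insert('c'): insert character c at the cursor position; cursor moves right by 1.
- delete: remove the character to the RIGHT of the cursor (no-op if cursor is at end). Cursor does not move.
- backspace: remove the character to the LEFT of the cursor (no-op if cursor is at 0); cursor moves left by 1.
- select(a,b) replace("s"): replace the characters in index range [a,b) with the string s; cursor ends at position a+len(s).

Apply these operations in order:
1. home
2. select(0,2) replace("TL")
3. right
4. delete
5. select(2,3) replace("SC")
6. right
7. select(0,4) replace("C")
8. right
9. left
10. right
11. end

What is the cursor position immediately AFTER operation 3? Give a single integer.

Answer: 3

Derivation:
After op 1 (home): buf='QBQU' cursor=0
After op 2 (select(0,2) replace("TL")): buf='TLQU' cursor=2
After op 3 (right): buf='TLQU' cursor=3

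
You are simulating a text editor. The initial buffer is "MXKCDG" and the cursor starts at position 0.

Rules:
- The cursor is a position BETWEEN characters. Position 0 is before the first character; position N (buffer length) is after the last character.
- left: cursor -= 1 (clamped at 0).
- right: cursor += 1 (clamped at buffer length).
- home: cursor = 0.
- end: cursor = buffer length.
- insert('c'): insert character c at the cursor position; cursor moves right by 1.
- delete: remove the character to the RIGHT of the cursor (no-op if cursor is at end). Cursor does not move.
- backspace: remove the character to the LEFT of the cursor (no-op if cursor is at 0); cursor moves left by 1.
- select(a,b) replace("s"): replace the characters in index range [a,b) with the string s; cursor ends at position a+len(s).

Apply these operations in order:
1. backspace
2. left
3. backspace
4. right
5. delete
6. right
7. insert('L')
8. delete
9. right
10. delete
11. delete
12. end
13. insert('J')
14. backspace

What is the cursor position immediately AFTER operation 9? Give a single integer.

After op 1 (backspace): buf='MXKCDG' cursor=0
After op 2 (left): buf='MXKCDG' cursor=0
After op 3 (backspace): buf='MXKCDG' cursor=0
After op 4 (right): buf='MXKCDG' cursor=1
After op 5 (delete): buf='MKCDG' cursor=1
After op 6 (right): buf='MKCDG' cursor=2
After op 7 (insert('L')): buf='MKLCDG' cursor=3
After op 8 (delete): buf='MKLDG' cursor=3
After op 9 (right): buf='MKLDG' cursor=4

Answer: 4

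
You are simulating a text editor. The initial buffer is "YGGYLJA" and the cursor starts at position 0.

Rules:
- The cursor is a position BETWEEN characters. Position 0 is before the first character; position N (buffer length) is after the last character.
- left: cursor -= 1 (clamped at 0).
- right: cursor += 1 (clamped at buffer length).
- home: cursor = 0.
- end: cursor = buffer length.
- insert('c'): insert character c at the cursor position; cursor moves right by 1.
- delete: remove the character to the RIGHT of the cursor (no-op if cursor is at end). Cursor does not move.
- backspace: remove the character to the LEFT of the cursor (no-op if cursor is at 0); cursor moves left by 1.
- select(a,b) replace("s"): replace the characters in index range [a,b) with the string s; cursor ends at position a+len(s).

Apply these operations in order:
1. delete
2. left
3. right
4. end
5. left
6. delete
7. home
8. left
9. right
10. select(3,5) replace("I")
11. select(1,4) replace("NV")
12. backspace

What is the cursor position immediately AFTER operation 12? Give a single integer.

Answer: 2

Derivation:
After op 1 (delete): buf='GGYLJA' cursor=0
After op 2 (left): buf='GGYLJA' cursor=0
After op 3 (right): buf='GGYLJA' cursor=1
After op 4 (end): buf='GGYLJA' cursor=6
After op 5 (left): buf='GGYLJA' cursor=5
After op 6 (delete): buf='GGYLJ' cursor=5
After op 7 (home): buf='GGYLJ' cursor=0
After op 8 (left): buf='GGYLJ' cursor=0
After op 9 (right): buf='GGYLJ' cursor=1
After op 10 (select(3,5) replace("I")): buf='GGYI' cursor=4
After op 11 (select(1,4) replace("NV")): buf='GNV' cursor=3
After op 12 (backspace): buf='GN' cursor=2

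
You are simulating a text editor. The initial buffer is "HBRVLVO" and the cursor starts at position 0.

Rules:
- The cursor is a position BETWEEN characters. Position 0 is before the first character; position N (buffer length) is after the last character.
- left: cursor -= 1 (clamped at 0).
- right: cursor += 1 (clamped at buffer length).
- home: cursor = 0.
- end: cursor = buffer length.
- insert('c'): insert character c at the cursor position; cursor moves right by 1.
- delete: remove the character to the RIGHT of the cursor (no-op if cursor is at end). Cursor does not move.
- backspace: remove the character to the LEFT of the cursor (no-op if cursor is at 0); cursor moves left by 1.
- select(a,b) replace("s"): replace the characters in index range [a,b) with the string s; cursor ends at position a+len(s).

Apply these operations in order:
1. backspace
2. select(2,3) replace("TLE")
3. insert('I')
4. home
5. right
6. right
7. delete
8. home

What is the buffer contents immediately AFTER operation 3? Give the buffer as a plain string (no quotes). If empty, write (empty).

After op 1 (backspace): buf='HBRVLVO' cursor=0
After op 2 (select(2,3) replace("TLE")): buf='HBTLEVLVO' cursor=5
After op 3 (insert('I')): buf='HBTLEIVLVO' cursor=6

Answer: HBTLEIVLVO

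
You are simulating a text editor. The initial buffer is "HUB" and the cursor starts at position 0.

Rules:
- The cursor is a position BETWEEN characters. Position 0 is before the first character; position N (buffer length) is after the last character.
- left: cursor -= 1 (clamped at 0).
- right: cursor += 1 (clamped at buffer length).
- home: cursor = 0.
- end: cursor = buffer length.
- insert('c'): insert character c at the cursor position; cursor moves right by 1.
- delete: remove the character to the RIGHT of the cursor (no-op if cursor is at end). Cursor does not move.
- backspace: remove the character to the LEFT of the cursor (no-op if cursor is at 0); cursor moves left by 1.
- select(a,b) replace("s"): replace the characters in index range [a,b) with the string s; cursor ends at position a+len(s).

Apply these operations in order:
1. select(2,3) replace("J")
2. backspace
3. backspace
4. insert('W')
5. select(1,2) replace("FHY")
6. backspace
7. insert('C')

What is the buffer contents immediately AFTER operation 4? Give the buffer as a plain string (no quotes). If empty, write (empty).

Answer: HW

Derivation:
After op 1 (select(2,3) replace("J")): buf='HUJ' cursor=3
After op 2 (backspace): buf='HU' cursor=2
After op 3 (backspace): buf='H' cursor=1
After op 4 (insert('W')): buf='HW' cursor=2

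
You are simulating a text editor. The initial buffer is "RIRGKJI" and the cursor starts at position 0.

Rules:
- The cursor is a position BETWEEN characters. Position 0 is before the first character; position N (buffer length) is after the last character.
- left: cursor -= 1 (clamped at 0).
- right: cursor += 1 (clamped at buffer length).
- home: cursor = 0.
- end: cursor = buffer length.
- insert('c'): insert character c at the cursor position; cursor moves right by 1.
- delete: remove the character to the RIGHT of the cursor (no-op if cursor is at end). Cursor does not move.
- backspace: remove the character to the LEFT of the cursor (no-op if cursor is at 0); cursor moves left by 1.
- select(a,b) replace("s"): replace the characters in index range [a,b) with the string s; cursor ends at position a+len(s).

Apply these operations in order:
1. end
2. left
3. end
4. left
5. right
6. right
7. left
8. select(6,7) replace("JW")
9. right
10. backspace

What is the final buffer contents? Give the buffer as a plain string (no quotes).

Answer: RIRGKJJ

Derivation:
After op 1 (end): buf='RIRGKJI' cursor=7
After op 2 (left): buf='RIRGKJI' cursor=6
After op 3 (end): buf='RIRGKJI' cursor=7
After op 4 (left): buf='RIRGKJI' cursor=6
After op 5 (right): buf='RIRGKJI' cursor=7
After op 6 (right): buf='RIRGKJI' cursor=7
After op 7 (left): buf='RIRGKJI' cursor=6
After op 8 (select(6,7) replace("JW")): buf='RIRGKJJW' cursor=8
After op 9 (right): buf='RIRGKJJW' cursor=8
After op 10 (backspace): buf='RIRGKJJ' cursor=7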